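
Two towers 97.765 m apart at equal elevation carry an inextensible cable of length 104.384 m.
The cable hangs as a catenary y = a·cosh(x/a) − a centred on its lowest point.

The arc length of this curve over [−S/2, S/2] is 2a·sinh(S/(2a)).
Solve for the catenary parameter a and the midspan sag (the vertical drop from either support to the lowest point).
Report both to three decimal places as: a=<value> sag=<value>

seed: a₀ = √(S³/(24(L−S))) = √(97.765³/(24·6.619)) = 76.696103
iter 1: u=0.637353  f(a)=+1.357e-01  f'(a)=-1.797e-01  a ← 76.696103 − (+1.357e-01/-1.797e-01) = 77.451432
iter 2: u=0.631137  f(a)=+2.031e-03  f'(a)=-1.744e-01  a ← 77.451432 − (+2.031e-03/-1.744e-01) = 77.463082
iter 3: u=0.631043  f(a)=+4.703e-07  f'(a)=-1.743e-01  a ← 77.463082 − (+4.703e-07/-1.743e-01) = 77.463085
iter 4: u=0.631043  f(a)=+1.421e-14  f'(a)=-1.743e-01  a ← 77.463085 − (+1.421e-14/-1.743e-01) = 77.463085
converged: |Δa| < 1e-12 after 4 iterations
sag = a·(cosh(S/(2a)) − 1) = 77.463085·(cosh(0.631043) − 1) = 15.942131
T_max/T_min = cosh(S/(2a)) = 1.205803

a=77.463 sag=15.942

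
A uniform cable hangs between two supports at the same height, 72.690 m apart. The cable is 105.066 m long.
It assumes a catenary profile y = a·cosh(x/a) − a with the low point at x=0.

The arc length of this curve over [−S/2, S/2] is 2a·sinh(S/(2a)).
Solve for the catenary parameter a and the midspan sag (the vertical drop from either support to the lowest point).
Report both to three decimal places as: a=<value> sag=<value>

seed: a₀ = √(S³/(24(L−S))) = √(72.690³/(24·32.376)) = 22.232832
iter 1: u=1.634745  f(a)=+4.612e+00  f'(a)=-3.769e+00  a ← 22.232832 − (+4.612e+00/-3.769e+00) = 23.456495
iter 2: u=1.549464  f(a)=+4.081e-01  f'(a)=-3.129e+00  a ← 23.456495 − (+4.081e-01/-3.129e+00) = 23.586935
iter 3: u=1.540895  f(a)=+3.882e-03  f'(a)=-3.070e+00  a ← 23.586935 − (+3.882e-03/-3.070e+00) = 23.588199
iter 4: u=1.540813  f(a)=+3.585e-07  f'(a)=-3.069e+00  a ← 23.588199 − (+3.585e-07/-3.069e+00) = 23.588199
iter 5: u=1.540813  f(a)=+0.000e+00  f'(a)=-3.069e+00  a ← 23.588199 − (+0.000e+00/-3.069e+00) = 23.588199
converged: |Δa| < 1e-12 after 5 iterations
sag = a·(cosh(S/(2a)) − 1) = 23.588199·(cosh(1.540813) − 1) = 33.997556
T_max/T_min = cosh(S/(2a)) = 2.441295

a=23.588 sag=33.998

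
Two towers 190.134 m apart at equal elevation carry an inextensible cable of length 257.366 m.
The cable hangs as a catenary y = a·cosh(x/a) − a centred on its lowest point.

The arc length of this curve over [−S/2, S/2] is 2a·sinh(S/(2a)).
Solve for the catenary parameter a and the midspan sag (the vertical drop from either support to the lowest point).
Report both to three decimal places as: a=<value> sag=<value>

a=68.481 sag=77.289

seed: a₀ = √(S³/(24(L−S))) = √(190.134³/(24·67.232)) = 65.267359
iter 1: u=1.456578  f(a)=+7.503e+00  f'(a)=-2.532e+00  a ← 65.267359 − (+7.503e+00/-2.532e+00) = 68.230972
iter 2: u=1.393312  f(a)=+5.413e-01  f'(a)=-2.178e+00  a ← 68.230972 − (+5.413e-01/-2.178e+00) = 68.479454
iter 3: u=1.388256  f(a)=+3.302e-03  f'(a)=-2.152e+00  a ← 68.479454 − (+3.302e-03/-2.152e+00) = 68.480989
iter 4: u=1.388225  f(a)=+1.245e-07  f'(a)=-2.152e+00  a ← 68.480989 − (+1.245e-07/-2.152e+00) = 68.480989
iter 5: u=1.388225  f(a)=+0.000e+00  f'(a)=-2.152e+00  a ← 68.480989 − (+0.000e+00/-2.152e+00) = 68.480989
converged: |Δa| < 1e-12 after 5 iterations
sag = a·(cosh(S/(2a)) − 1) = 68.480989·(cosh(1.388225) − 1) = 77.289242
T_max/T_min = cosh(S/(2a)) = 2.128623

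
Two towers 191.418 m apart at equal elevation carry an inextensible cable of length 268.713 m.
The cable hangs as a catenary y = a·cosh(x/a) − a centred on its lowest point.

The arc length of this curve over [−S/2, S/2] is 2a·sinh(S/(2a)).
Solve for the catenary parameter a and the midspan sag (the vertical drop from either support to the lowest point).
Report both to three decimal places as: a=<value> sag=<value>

seed: a₀ = √(S³/(24(L−S))) = √(191.418³/(24·77.295)) = 61.488350
iter 1: u=1.556539  f(a)=+9.922e+00  f'(a)=-3.178e+00  a ← 61.488350 − (+9.922e+00/-3.178e+00) = 64.610139
iter 2: u=1.481331  f(a)=+8.057e-01  f'(a)=-2.681e+00  a ← 64.610139 − (+8.057e-01/-2.681e+00) = 64.910624
iter 3: u=1.474474  f(a)=+6.350e-03  f'(a)=-2.639e+00  a ← 64.910624 − (+6.350e-03/-2.639e+00) = 64.913030
iter 4: u=1.474419  f(a)=+4.013e-07  f'(a)=-2.639e+00  a ← 64.913030 − (+4.013e-07/-2.639e+00) = 64.913030
iter 5: u=1.474419  f(a)=+5.684e-14  f'(a)=-2.639e+00  a ← 64.913030 − (+5.684e-14/-2.639e+00) = 64.913030
converged: |Δa| < 1e-12 after 5 iterations
sag = a·(cosh(S/(2a)) − 1) = 64.913030·(cosh(1.474419) − 1) = 84.302822
T_max/T_min = cosh(S/(2a)) = 2.298704

a=64.913 sag=84.303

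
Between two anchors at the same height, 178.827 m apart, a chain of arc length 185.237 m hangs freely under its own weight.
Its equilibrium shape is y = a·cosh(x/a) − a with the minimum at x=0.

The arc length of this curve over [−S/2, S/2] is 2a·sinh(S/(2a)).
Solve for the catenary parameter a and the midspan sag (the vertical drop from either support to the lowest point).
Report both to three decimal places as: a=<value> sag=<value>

seed: a₀ = √(S³/(24(L−S))) = √(178.827³/(24·6.410)) = 192.803539
iter 1: u=0.463754  f(a)=+6.928e-02  f'(a)=-6.793e-02  a ← 192.803539 − (+6.928e-02/-6.793e-02) = 193.823407
iter 2: u=0.461314  f(a)=+5.536e-04  f'(a)=-6.685e-02  a ← 193.823407 − (+5.536e-04/-6.685e-02) = 193.831688
iter 3: u=0.461295  f(a)=+3.598e-08  f'(a)=-6.684e-02  a ← 193.831688 − (+3.598e-08/-6.684e-02) = 193.831689
iter 4: u=0.461295  f(a)=-2.842e-14  f'(a)=-6.684e-02  a ← 193.831689 − (-2.842e-14/-6.684e-02) = 193.831689
converged: |Δa| < 1e-12 after 4 iterations
sag = a·(cosh(S/(2a)) − 1) = 193.831689·(cosh(0.461295) − 1) = 20.991285
T_max/T_min = cosh(S/(2a)) = 1.108296

a=193.832 sag=20.991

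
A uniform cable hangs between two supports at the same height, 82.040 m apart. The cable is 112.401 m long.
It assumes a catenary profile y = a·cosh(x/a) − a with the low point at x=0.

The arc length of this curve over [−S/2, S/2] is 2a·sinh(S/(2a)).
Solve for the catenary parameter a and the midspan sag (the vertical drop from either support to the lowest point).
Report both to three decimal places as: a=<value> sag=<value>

seed: a₀ = √(S³/(24(L−S))) = √(82.040³/(24·30.361)) = 27.528010
iter 1: u=1.490119  f(a)=+3.555e+00  f'(a)=-2.736e+00  a ← 27.528010 − (+3.555e+00/-2.736e+00) = 28.827149
iter 2: u=1.422964  f(a)=+2.671e-01  f'(a)=-2.339e+00  a ← 28.827149 − (+2.671e-01/-2.339e+00) = 28.941353
iter 3: u=1.417349  f(a)=+1.779e-03  f'(a)=-2.308e+00  a ← 28.941353 − (+1.779e-03/-2.308e+00) = 28.942124
iter 4: u=1.417311  f(a)=+8.013e-08  f'(a)=-2.308e+00  a ← 28.942124 − (+8.013e-08/-2.308e+00) = 28.942124
iter 5: u=1.417311  f(a)=+0.000e+00  f'(a)=-2.308e+00  a ← 28.942124 − (+0.000e+00/-2.308e+00) = 28.942124
converged: |Δa| < 1e-12 after 5 iterations
sag = a·(cosh(S/(2a)) − 1) = 28.942124·(cosh(1.417311) − 1) = 34.272928
T_max/T_min = cosh(S/(2a)) = 2.184188

a=28.942 sag=34.273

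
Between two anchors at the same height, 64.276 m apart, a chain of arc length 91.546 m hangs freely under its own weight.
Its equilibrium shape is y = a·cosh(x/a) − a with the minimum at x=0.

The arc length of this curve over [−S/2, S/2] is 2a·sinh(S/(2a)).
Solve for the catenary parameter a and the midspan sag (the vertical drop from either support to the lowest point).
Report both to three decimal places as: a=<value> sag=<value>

seed: a₀ = √(S³/(24(L−S))) = √(64.276³/(24·27.270)) = 20.143043
iter 1: u=1.595489  f(a)=+3.689e+00  f'(a)=-3.463e+00  a ← 20.143043 − (+3.689e+00/-3.463e+00) = 21.208397
iter 2: u=1.515343  f(a)=+3.129e-01  f'(a)=-2.898e+00  a ← 21.208397 − (+3.129e-01/-2.898e+00) = 21.316356
iter 3: u=1.507669  f(a)=+2.711e-03  f'(a)=-2.848e+00  a ← 21.316356 − (+2.711e-03/-2.848e+00) = 21.317308
iter 4: u=1.507601  f(a)=+2.075e-07  f'(a)=-2.848e+00  a ← 21.317308 − (+2.075e-07/-2.848e+00) = 21.317308
iter 5: u=1.507601  f(a)=+1.421e-14  f'(a)=-2.848e+00  a ← 21.317308 − (+1.421e-14/-2.848e+00) = 21.317308
converged: |Δa| < 1e-12 after 5 iterations
sag = a·(cosh(S/(2a)) − 1) = 21.317308·(cosh(1.507601) − 1) = 29.176208
T_max/T_min = cosh(S/(2a)) = 2.368663

a=21.317 sag=29.176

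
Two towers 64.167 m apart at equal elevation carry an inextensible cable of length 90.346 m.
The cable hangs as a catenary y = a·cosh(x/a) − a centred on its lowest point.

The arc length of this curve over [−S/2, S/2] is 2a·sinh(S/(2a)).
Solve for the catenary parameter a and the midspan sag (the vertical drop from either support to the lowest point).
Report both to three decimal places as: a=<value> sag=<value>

a=21.659 sag=28.438

seed: a₀ = √(S³/(24(L−S))) = √(64.167³/(24·26.179)) = 20.506213
iter 1: u=1.564575  f(a)=+3.397e+00  f'(a)=-3.235e+00  a ← 20.506213 − (+3.397e+00/-3.235e+00) = 21.556262
iter 2: u=1.488361  f(a)=+2.784e-01  f'(a)=-2.725e+00  a ← 21.556262 − (+2.784e-01/-2.725e+00) = 21.658423
iter 3: u=1.481341  f(a)=+2.238e-03  f'(a)=-2.681e+00  a ← 21.658423 − (+2.238e-03/-2.681e+00) = 21.659257
iter 4: u=1.481283  f(a)=+1.472e-07  f'(a)=-2.681e+00  a ← 21.659257 − (+1.472e-07/-2.681e+00) = 21.659257
iter 5: u=1.481283  f(a)=+0.000e+00  f'(a)=-2.681e+00  a ← 21.659257 − (+0.000e+00/-2.681e+00) = 21.659257
converged: |Δa| < 1e-12 after 5 iterations
sag = a·(cosh(S/(2a)) − 1) = 21.659257·(cosh(1.481283) − 1) = 28.437882
T_max/T_min = cosh(S/(2a)) = 2.312967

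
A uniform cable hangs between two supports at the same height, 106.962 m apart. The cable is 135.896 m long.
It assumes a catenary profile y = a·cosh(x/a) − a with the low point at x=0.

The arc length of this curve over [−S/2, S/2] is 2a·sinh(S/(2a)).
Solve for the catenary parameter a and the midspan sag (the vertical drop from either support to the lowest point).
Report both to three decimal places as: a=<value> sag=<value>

seed: a₀ = √(S³/(24(L−S))) = √(106.962³/(24·28.934)) = 41.979225
iter 1: u=1.273987  f(a)=+2.441e+00  f'(a)=-1.616e+00  a ← 41.979225 − (+2.441e+00/-1.616e+00) = 43.490046
iter 2: u=1.229730  f(a)=+1.380e-01  f'(a)=-1.438e+00  a ← 43.490046 − (+1.380e-01/-1.438e+00) = 43.586007
iter 3: u=1.227022  f(a)=+4.991e-04  f'(a)=-1.427e+00  a ← 43.586007 − (+4.991e-04/-1.427e+00) = 43.586357
iter 4: u=1.227012  f(a)=+6.586e-09  f'(a)=-1.427e+00  a ← 43.586357 − (+6.586e-09/-1.427e+00) = 43.586357
iter 5: u=1.227012  f(a)=+0.000e+00  f'(a)=-1.427e+00  a ← 43.586357 − (+0.000e+00/-1.427e+00) = 43.586357
converged: |Δa| < 1e-12 after 5 iterations
sag = a·(cosh(S/(2a)) − 1) = 43.586357·(cosh(1.227012) − 1) = 37.139731
T_max/T_min = cosh(S/(2a)) = 1.852095

a=43.586 sag=37.140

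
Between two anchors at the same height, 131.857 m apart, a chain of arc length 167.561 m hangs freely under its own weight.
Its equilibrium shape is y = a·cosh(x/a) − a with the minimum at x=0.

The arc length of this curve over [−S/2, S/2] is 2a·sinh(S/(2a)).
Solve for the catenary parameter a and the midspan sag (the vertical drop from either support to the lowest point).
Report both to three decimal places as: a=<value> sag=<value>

a=53.706 sag=45.810

seed: a₀ = √(S³/(24(L−S))) = √(131.857³/(24·35.704)) = 51.723836
iter 1: u=1.274625  f(a)=+3.015e+00  f'(a)=-1.618e+00  a ← 51.723836 − (+3.015e+00/-1.618e+00) = 53.587010
iter 2: u=1.230307  f(a)=+1.706e-01  f'(a)=-1.440e+00  a ← 53.587010 − (+1.706e-01/-1.440e+00) = 53.705474
iter 3: u=1.227594  f(a)=+6.184e-04  f'(a)=-1.429e+00  a ← 53.705474 − (+6.184e-04/-1.429e+00) = 53.705907
iter 4: u=1.227584  f(a)=+8.191e-09  f'(a)=-1.429e+00  a ← 53.705907 − (+8.191e-09/-1.429e+00) = 53.705907
iter 5: u=1.227584  f(a)=-5.684e-14  f'(a)=-1.429e+00  a ← 53.705907 − (-5.684e-14/-1.429e+00) = 53.705907
converged: |Δa| < 1e-12 after 5 iterations
sag = a·(cosh(S/(2a)) − 1) = 53.705907·(cosh(1.227584) − 1) = 45.810406
T_max/T_min = cosh(S/(2a)) = 1.852986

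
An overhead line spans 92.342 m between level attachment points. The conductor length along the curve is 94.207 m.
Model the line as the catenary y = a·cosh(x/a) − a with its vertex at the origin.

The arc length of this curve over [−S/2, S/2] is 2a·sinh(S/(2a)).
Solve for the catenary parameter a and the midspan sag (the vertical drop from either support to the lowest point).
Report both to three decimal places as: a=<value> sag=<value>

a=133.034 sag=8.093

seed: a₀ = √(S³/(24(L−S))) = √(92.342³/(24·1.865)) = 132.633697
iter 1: u=0.348109  f(a)=+1.133e-02  f'(a)=-2.846e-02  a ← 132.633697 − (+1.133e-02/-2.846e-02) = 133.031827
iter 2: u=0.347067  f(a)=+5.123e-05  f'(a)=-2.821e-02  a ← 133.031827 − (+5.123e-05/-2.821e-02) = 133.033643
iter 3: u=0.347063  f(a)=+1.057e-09  f'(a)=-2.821e-02  a ← 133.033643 − (+1.057e-09/-2.821e-02) = 133.033643
iter 4: u=0.347063  f(a)=-1.421e-14  f'(a)=-2.821e-02  a ← 133.033643 − (-1.421e-14/-2.821e-02) = 133.033643
converged: |Δa| < 1e-12 after 4 iterations
sag = a·(cosh(S/(2a)) − 1) = 133.033643·(cosh(0.347063) − 1) = 8.092860
T_max/T_min = cosh(S/(2a)) = 1.060833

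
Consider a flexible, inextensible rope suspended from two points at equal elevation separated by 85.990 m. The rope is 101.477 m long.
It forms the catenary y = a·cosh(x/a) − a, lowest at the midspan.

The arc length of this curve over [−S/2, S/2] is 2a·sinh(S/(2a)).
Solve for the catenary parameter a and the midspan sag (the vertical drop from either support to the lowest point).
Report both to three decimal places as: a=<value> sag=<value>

seed: a₀ = √(S³/(24(L−S))) = √(85.990³/(24·15.487)) = 41.360202
iter 1: u=1.039526  f(a)=+8.586e-01  f'(a)=-8.330e-01  a ← 41.360202 − (+8.586e-01/-8.330e-01) = 42.390974
iter 2: u=1.014249  f(a)=+3.315e-02  f'(a)=-7.698e-01  a ← 42.390974 − (+3.315e-02/-7.698e-01) = 42.434032
iter 3: u=1.013220  f(a)=+5.379e-05  f'(a)=-7.673e-01  a ← 42.434032 − (+5.379e-05/-7.673e-01) = 42.434102
iter 4: u=1.013218  f(a)=+1.422e-10  f'(a)=-7.673e-01  a ← 42.434102 − (+1.422e-10/-7.673e-01) = 42.434102
iter 5: u=1.013218  f(a)=+0.000e+00  f'(a)=-7.673e-01  a ← 42.434102 − (+0.000e+00/-7.673e-01) = 42.434102
converged: |Δa| < 1e-12 after 5 iterations
sag = a·(cosh(S/(2a)) − 1) = 42.434102·(cosh(1.013218) − 1) = 23.710047
T_max/T_min = cosh(S/(2a)) = 1.558750

a=42.434 sag=23.710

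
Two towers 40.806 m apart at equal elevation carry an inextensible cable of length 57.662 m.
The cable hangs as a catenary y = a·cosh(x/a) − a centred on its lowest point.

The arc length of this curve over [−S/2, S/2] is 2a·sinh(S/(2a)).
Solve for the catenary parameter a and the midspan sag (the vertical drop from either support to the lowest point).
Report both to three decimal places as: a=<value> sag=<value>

a=13.697 sag=18.222

seed: a₀ = √(S³/(24(L−S))) = √(40.806³/(24·16.856)) = 12.959945
iter 1: u=1.574312  f(a)=+2.216e+00  f'(a)=-3.306e+00  a ← 12.959945 − (+2.216e+00/-3.306e+00) = 13.630435
iter 2: u=1.496871  f(a)=+1.836e-01  f'(a)=-2.779e+00  a ← 13.630435 − (+1.836e-01/-2.779e+00) = 13.696516
iter 3: u=1.489649  f(a)=+1.512e-03  f'(a)=-2.733e+00  a ← 13.696516 − (+1.512e-03/-2.733e+00) = 13.697069
iter 4: u=1.489589  f(a)=+1.043e-07  f'(a)=-2.733e+00  a ← 13.697069 − (+1.043e-07/-2.733e+00) = 13.697069
iter 5: u=1.489589  f(a)=+7.105e-15  f'(a)=-2.733e+00  a ← 13.697069 − (+7.105e-15/-2.733e+00) = 13.697069
converged: |Δa| < 1e-12 after 5 iterations
sag = a·(cosh(S/(2a)) − 1) = 13.697069·(cosh(1.489589) − 1) = 18.222145
T_max/T_min = cosh(S/(2a)) = 2.330368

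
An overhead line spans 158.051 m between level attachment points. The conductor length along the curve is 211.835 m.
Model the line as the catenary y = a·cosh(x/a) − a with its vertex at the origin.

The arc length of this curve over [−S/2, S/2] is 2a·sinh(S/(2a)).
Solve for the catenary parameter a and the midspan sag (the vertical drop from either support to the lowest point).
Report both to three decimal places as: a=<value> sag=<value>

a=57.932 sag=62.793

seed: a₀ = √(S³/(24(L−S))) = √(158.051³/(24·53.784)) = 55.304912
iter 1: u=1.428906  f(a)=+5.765e+00  f'(a)=-2.372e+00  a ← 55.304912 − (+5.765e+00/-2.372e+00) = 57.735297
iter 2: u=1.368755  f(a)=+4.018e-01  f'(a)=-2.052e+00  a ← 57.735297 − (+4.018e-01/-2.052e+00) = 57.931113
iter 3: u=1.364129  f(a)=+2.275e-03  f'(a)=-2.029e+00  a ← 57.931113 − (+2.275e-03/-2.029e+00) = 57.932235
iter 4: u=1.364102  f(a)=+7.386e-08  f'(a)=-2.029e+00  a ← 57.932235 − (+7.386e-08/-2.029e+00) = 57.932235
iter 5: u=1.364102  f(a)=+2.842e-14  f'(a)=-2.029e+00  a ← 57.932235 − (+2.842e-14/-2.029e+00) = 57.932235
converged: |Δa| < 1e-12 after 5 iterations
sag = a·(cosh(S/(2a)) − 1) = 57.932235·(cosh(1.364102) − 1) = 62.793324
T_max/T_min = cosh(S/(2a)) = 2.083910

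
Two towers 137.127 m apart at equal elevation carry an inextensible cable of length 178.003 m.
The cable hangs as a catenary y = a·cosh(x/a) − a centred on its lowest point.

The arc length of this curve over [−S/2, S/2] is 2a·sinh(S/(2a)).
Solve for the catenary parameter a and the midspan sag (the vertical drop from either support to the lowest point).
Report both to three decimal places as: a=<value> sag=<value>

a=53.419 sag=50.383

seed: a₀ = √(S³/(24(L−S))) = √(137.127³/(24·40.876)) = 51.267796
iter 1: u=1.337360  f(a)=+3.815e+00  f'(a)=-1.899e+00  a ← 51.267796 − (+3.815e+00/-1.899e+00) = 53.277124
iter 2: u=1.286922  f(a)=+2.357e-01  f'(a)=-1.671e+00  a ← 53.277124 − (+2.357e-01/-1.671e+00) = 53.418241
iter 3: u=1.283522  f(a)=+1.031e-03  f'(a)=-1.656e+00  a ← 53.418241 − (+1.031e-03/-1.656e+00) = 53.418864
iter 4: u=1.283507  f(a)=+1.993e-08  f'(a)=-1.656e+00  a ← 53.418864 − (+1.993e-08/-1.656e+00) = 53.418864
iter 5: u=1.283507  f(a)=+0.000e+00  f'(a)=-1.656e+00  a ← 53.418864 − (+0.000e+00/-1.656e+00) = 53.418864
converged: |Δa| < 1e-12 after 5 iterations
sag = a·(cosh(S/(2a)) − 1) = 53.418864·(cosh(1.283507) − 1) = 50.383073
T_max/T_min = cosh(S/(2a)) = 1.943170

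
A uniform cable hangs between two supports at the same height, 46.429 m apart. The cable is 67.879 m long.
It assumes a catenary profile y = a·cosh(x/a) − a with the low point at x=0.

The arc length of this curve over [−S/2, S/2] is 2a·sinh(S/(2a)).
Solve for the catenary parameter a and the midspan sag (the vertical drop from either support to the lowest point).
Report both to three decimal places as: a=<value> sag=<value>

a=14.822 sag=22.213

seed: a₀ = √(S³/(24(L−S))) = √(46.429³/(24·21.450)) = 13.943273
iter 1: u=1.664925  f(a)=+3.177e+00  f'(a)=-4.019e+00  a ← 13.943273 − (+3.177e+00/-4.019e+00) = 14.733837
iter 2: u=1.575591  f(a)=+2.902e-01  f'(a)=-3.315e+00  a ← 14.733837 − (+2.902e-01/-3.315e+00) = 14.821383
iter 3: u=1.566284  f(a)=+2.960e-03  f'(a)=-3.248e+00  a ← 14.821383 − (+2.960e-03/-3.248e+00) = 14.822295
iter 4: u=1.566188  f(a)=+3.148e-07  f'(a)=-3.247e+00  a ← 14.822295 − (+3.148e-07/-3.247e+00) = 14.822295
iter 5: u=1.566188  f(a)=-1.421e-14  f'(a)=-3.247e+00  a ← 14.822295 − (-1.421e-14/-3.247e+00) = 14.822295
converged: |Δa| < 1e-12 after 5 iterations
sag = a·(cosh(S/(2a)) − 1) = 14.822295·(cosh(1.566188) − 1) = 22.212690
T_max/T_min = cosh(S/(2a)) = 2.498600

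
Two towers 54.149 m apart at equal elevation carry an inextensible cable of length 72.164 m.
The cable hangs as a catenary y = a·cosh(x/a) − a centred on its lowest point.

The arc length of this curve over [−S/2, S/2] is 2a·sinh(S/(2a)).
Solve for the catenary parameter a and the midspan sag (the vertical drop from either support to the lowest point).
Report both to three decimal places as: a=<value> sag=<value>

seed: a₀ = √(S³/(24(L−S))) = √(54.149³/(24·18.015)) = 19.162974
iter 1: u=1.412855  f(a)=+1.886e+00  f'(a)=-2.283e+00  a ← 19.162974 − (+1.886e+00/-2.283e+00) = 19.988942
iter 2: u=1.354474  f(a)=+1.288e-01  f'(a)=-1.981e+00  a ← 19.988942 − (+1.288e-01/-1.981e+00) = 20.053947
iter 3: u=1.350083  f(a)=+6.979e-04  f'(a)=-1.960e+00  a ← 20.053947 − (+6.979e-04/-1.960e+00) = 20.054303
iter 4: u=1.350059  f(a)=+2.074e-08  f'(a)=-1.960e+00  a ← 20.054303 − (+2.074e-08/-1.960e+00) = 20.054303
iter 5: u=1.350059  f(a)=+0.000e+00  f'(a)=-1.960e+00  a ← 20.054303 − (+0.000e+00/-1.960e+00) = 20.054303
converged: |Δa| < 1e-12 after 5 iterations
sag = a·(cosh(S/(2a)) − 1) = 20.054303·(cosh(1.350059) − 1) = 21.226271
T_max/T_min = cosh(S/(2a)) = 2.058440

a=20.054 sag=21.226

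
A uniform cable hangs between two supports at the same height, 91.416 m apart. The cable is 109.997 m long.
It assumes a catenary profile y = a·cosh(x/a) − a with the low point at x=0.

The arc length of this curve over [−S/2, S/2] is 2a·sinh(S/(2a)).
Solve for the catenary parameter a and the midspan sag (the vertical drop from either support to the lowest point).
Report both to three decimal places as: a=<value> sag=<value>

a=42.597 sag=26.968

seed: a₀ = √(S³/(24(L−S))) = √(91.416³/(24·18.581)) = 41.389784
iter 1: u=1.104330  f(a)=+1.166e+00  f'(a)=-1.012e+00  a ← 41.389784 − (+1.166e+00/-1.012e+00) = 42.542172
iter 2: u=1.074416  f(a)=+5.049e-02  f'(a)=-9.263e-01  a ← 42.542172 − (+5.049e-02/-9.263e-01) = 42.596679
iter 3: u=1.073041  f(a)=+1.041e-04  f'(a)=-9.225e-01  a ← 42.596679 − (+1.041e-04/-9.225e-01) = 42.596792
iter 4: u=1.073039  f(a)=+4.442e-10  f'(a)=-9.225e-01  a ← 42.596792 − (+4.442e-10/-9.225e-01) = 42.596792
iter 5: u=1.073039  f(a)=-1.421e-14  f'(a)=-9.225e-01  a ← 42.596792 − (-1.421e-14/-9.225e-01) = 42.596792
converged: |Δa| < 1e-12 after 5 iterations
sag = a·(cosh(S/(2a)) − 1) = 42.596792·(cosh(1.073039) − 1) = 26.968441
T_max/T_min = cosh(S/(2a)) = 1.633110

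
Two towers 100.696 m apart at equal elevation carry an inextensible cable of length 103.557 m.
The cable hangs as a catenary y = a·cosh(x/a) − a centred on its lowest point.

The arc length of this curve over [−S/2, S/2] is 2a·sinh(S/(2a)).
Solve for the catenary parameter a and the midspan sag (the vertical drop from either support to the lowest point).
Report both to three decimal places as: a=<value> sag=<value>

seed: a₀ = √(S³/(24(L−S))) = √(100.696³/(24·2.861)) = 121.942131
iter 1: u=0.412884  f(a)=+2.449e-02  f'(a)=-4.773e-02  a ← 121.942131 − (+2.449e-02/-4.773e-02) = 122.455144
iter 2: u=0.411155  f(a)=+1.554e-04  f'(a)=-4.712e-02  a ← 122.455144 − (+1.554e-04/-4.712e-02) = 122.458441
iter 3: u=0.411144  f(a)=+6.346e-09  f'(a)=-4.712e-02  a ← 122.458441 − (+6.346e-09/-4.712e-02) = 122.458441
iter 4: u=0.411144  f(a)=+1.421e-14  f'(a)=-4.712e-02  a ← 122.458441 − (+1.421e-14/-4.712e-02) = 122.458441
converged: |Δa| < 1e-12 after 4 iterations
sag = a·(cosh(S/(2a)) − 1) = 122.458441·(cosh(0.411144) − 1) = 10.496750
T_max/T_min = cosh(S/(2a)) = 1.085717

a=122.458 sag=10.497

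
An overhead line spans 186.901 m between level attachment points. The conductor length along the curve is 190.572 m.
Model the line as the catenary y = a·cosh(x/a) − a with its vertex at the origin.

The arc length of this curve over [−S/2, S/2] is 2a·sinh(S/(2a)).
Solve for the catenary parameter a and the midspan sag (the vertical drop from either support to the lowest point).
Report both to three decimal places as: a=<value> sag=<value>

seed: a₀ = √(S³/(24(L−S))) = √(186.901³/(24·3.671)) = 272.219746
iter 1: u=0.343291  f(a)=+2.169e-02  f'(a)=-2.729e-02  a ← 272.219746 − (+2.169e-02/-2.729e-02) = 273.014610
iter 2: u=0.342291  f(a)=+9.538e-05  f'(a)=-2.705e-02  a ← 273.014610 − (+9.538e-05/-2.705e-02) = 273.018136
iter 3: u=0.342287  f(a)=+1.862e-09  f'(a)=-2.705e-02  a ← 273.018136 − (+1.862e-09/-2.705e-02) = 273.018136
iter 4: u=0.342287  f(a)=-2.842e-14  f'(a)=-2.705e-02  a ← 273.018136 − (-2.842e-14/-2.705e-02) = 273.018136
converged: |Δa| < 1e-12 after 4 iterations
sag = a·(cosh(S/(2a)) − 1) = 273.018136·(cosh(0.342287) − 1) = 16.150196
T_max/T_min = cosh(S/(2a)) = 1.059154

a=273.018 sag=16.150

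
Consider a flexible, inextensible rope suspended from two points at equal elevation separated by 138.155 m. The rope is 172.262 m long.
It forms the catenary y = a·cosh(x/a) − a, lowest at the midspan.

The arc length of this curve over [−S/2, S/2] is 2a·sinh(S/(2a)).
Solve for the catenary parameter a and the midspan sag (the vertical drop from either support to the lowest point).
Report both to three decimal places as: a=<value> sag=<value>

seed: a₀ = √(S³/(24(L−S))) = √(138.155³/(24·34.107)) = 56.757405
iter 1: u=1.217066  f(a)=+2.617e+00  f'(a)=-1.390e+00  a ← 56.757405 − (+2.617e+00/-1.390e+00) = 58.640735
iter 2: u=1.177978  f(a)=+1.359e-01  f'(a)=-1.249e+00  a ← 58.640735 − (+1.359e-01/-1.249e+00) = 58.749575
iter 3: u=1.175796  f(a)=+4.109e-04  f'(a)=-1.241e+00  a ← 58.749575 − (+4.109e-04/-1.241e+00) = 58.749906
iter 4: u=1.175789  f(a)=+3.782e-09  f'(a)=-1.241e+00  a ← 58.749906 − (+3.782e-09/-1.241e+00) = 58.749906
iter 5: u=1.175789  f(a)=-2.842e-14  f'(a)=-1.241e+00  a ← 58.749906 − (-2.842e-14/-1.241e+00) = 58.749906
converged: |Δa| < 1e-12 after 5 iterations
sag = a·(cosh(S/(2a)) − 1) = 58.749906·(cosh(1.175789) − 1) = 45.509869
T_max/T_min = cosh(S/(2a)) = 1.774637

a=58.750 sag=45.510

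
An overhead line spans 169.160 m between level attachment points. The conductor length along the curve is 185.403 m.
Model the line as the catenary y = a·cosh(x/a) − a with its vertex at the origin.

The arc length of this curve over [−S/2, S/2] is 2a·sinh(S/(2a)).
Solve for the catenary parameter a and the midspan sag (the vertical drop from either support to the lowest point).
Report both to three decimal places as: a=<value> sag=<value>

seed: a₀ = √(S³/(24(L−S))) = √(169.160³/(24·16.243)) = 111.431447
iter 1: u=0.759032  f(a)=+4.744e-01  f'(a)=-3.087e-01  a ← 111.431447 − (+4.744e-01/-3.087e-01) = 112.968233
iter 2: u=0.748706  f(a)=+9.992e-03  f'(a)=-2.958e-01  a ← 112.968233 − (+9.992e-03/-2.958e-01) = 113.002012
iter 3: u=0.748482  f(a)=+4.644e-06  f'(a)=-2.955e-01  a ← 113.002012 − (+4.644e-06/-2.955e-01) = 113.002028
iter 4: u=0.748482  f(a)=+1.052e-12  f'(a)=-2.955e-01  a ← 113.002028 − (+1.052e-12/-2.955e-01) = 113.002028
converged: |Δa| < 1e-12 after 4 iterations
sag = a·(cosh(S/(2a)) − 1) = 113.002028·(cosh(0.748482) − 1) = 33.158933
T_max/T_min = cosh(S/(2a)) = 1.293437

a=113.002 sag=33.159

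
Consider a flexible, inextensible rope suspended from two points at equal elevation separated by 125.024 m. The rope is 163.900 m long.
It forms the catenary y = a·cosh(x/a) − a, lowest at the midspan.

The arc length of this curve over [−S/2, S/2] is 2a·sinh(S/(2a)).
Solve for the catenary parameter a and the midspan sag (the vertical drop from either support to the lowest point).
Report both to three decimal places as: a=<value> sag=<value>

seed: a₀ = √(S³/(24(L−S))) = √(125.024³/(24·38.876)) = 45.766076
iter 1: u=1.365903  f(a)=+3.792e+00  f'(a)=-2.038e+00  a ← 45.766076 − (+3.792e+00/-2.038e+00) = 47.626908
iter 2: u=1.312535  f(a)=+2.435e-01  f'(a)=-1.784e+00  a ← 47.626908 − (+2.435e-01/-1.784e+00) = 47.763443
iter 3: u=1.308783  f(a)=+1.157e-03  f'(a)=-1.767e+00  a ← 47.763443 − (+1.157e-03/-1.767e+00) = 47.764098
iter 4: u=1.308765  f(a)=+2.639e-08  f'(a)=-1.767e+00  a ← 47.764098 − (+2.639e-08/-1.767e+00) = 47.764098
iter 5: u=1.308765  f(a)=+2.842e-14  f'(a)=-1.767e+00  a ← 47.764098 − (+2.842e-14/-1.767e+00) = 47.764098
converged: |Δa| < 1e-12 after 5 iterations
sag = a·(cosh(S/(2a)) − 1) = 47.764098·(cosh(1.308765) − 1) = 47.089534
T_max/T_min = cosh(S/(2a)) = 1.985877

a=47.764 sag=47.090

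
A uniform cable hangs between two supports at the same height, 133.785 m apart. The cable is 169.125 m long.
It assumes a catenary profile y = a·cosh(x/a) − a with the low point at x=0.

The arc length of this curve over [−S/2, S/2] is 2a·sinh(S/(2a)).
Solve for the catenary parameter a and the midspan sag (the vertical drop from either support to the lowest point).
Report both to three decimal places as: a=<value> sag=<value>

a=55.123 sag=45.819

seed: a₀ = √(S³/(24(L−S))) = √(133.785³/(24·35.340)) = 53.133967
iter 1: u=1.258940  f(a)=+2.909e+00  f'(a)=-1.553e+00  a ← 53.133967 − (+2.909e+00/-1.553e+00) = 55.006454
iter 2: u=1.216085  f(a)=+1.608e-01  f'(a)=-1.386e+00  a ← 55.006454 − (+1.608e-01/-1.386e+00) = 55.122501
iter 3: u=1.213524  f(a)=+5.554e-04  f'(a)=-1.376e+00  a ← 55.122501 − (+5.554e-04/-1.376e+00) = 55.122904
iter 4: u=1.213516  f(a)=+6.674e-09  f'(a)=-1.376e+00  a ← 55.122904 − (+6.674e-09/-1.376e+00) = 55.122904
iter 5: u=1.213516  f(a)=+2.842e-14  f'(a)=-1.376e+00  a ← 55.122904 − (+2.842e-14/-1.376e+00) = 55.122904
converged: |Δa| < 1e-12 after 5 iterations
sag = a·(cosh(S/(2a)) − 1) = 55.122904·(cosh(1.213516) − 1) = 45.819411
T_max/T_min = cosh(S/(2a)) = 1.831223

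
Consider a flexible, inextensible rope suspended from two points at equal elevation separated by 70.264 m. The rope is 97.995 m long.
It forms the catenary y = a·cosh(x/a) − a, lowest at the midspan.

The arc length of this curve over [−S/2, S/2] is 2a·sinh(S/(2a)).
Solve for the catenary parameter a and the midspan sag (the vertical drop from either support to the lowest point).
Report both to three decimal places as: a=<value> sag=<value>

seed: a₀ = √(S³/(24(L−S))) = √(70.264³/(24·27.731)) = 22.830263
iter 1: u=1.538835  f(a)=+3.475e+00  f'(a)=-3.055e+00  a ← 22.830263 − (+3.475e+00/-3.055e+00) = 23.967488
iter 2: u=1.465819  f(a)=+2.765e-01  f'(a)=-2.587e+00  a ← 23.967488 − (+2.765e-01/-2.587e+00) = 24.074376
iter 3: u=1.459311  f(a)=+2.085e-03  f'(a)=-2.548e+00  a ← 24.074376 − (+2.085e-03/-2.548e+00) = 24.075194
iter 4: u=1.459261  f(a)=+1.206e-07  f'(a)=-2.548e+00  a ← 24.075194 − (+1.206e-07/-2.548e+00) = 24.075194
iter 5: u=1.459261  f(a)=-1.421e-14  f'(a)=-2.548e+00  a ← 24.075194 − (-1.421e-14/-2.548e+00) = 24.075194
converged: |Δa| < 1e-12 after 5 iterations
sag = a·(cosh(S/(2a)) − 1) = 24.075194·(cosh(1.459261) − 1) = 30.517571
T_max/T_min = cosh(S/(2a)) = 2.267594

a=24.075 sag=30.518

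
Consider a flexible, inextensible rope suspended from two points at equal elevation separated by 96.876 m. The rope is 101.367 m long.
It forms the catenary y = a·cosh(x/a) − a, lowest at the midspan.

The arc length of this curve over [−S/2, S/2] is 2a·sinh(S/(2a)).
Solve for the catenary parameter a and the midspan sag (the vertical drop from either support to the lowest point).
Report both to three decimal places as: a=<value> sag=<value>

seed: a₀ = √(S³/(24(L−S))) = √(96.876³/(24·4.491)) = 91.843230
iter 1: u=0.527399  f(a)=+6.287e-02  f'(a)=-1.005e-01  a ← 91.843230 − (+6.287e-02/-1.005e-01) = 92.468562
iter 2: u=0.523832  f(a)=+6.479e-04  f'(a)=-9.848e-02  a ← 92.468562 − (+6.479e-04/-9.848e-02) = 92.475141
iter 3: u=0.523795  f(a)=+7.040e-08  f'(a)=-9.846e-02  a ← 92.475141 − (+7.040e-08/-9.846e-02) = 92.475142
iter 4: u=0.523795  f(a)=-1.421e-14  f'(a)=-9.846e-02  a ← 92.475142 − (-1.421e-14/-9.846e-02) = 92.475142
converged: |Δa| < 1e-12 after 4 iterations
sag = a·(cosh(S/(2a)) − 1) = 92.475142·(cosh(0.523795) − 1) = 12.978493
T_max/T_min = cosh(S/(2a)) = 1.140346

a=92.475 sag=12.978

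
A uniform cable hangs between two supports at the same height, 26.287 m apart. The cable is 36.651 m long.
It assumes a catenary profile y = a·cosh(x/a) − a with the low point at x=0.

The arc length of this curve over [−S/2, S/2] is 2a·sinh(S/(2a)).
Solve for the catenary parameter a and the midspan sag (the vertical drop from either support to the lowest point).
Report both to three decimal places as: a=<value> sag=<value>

seed: a₀ = √(S³/(24(L−S))) = √(26.287³/(24·10.364)) = 8.545593
iter 1: u=1.538044  f(a)=+1.297e+00  f'(a)=-3.050e+00  a ← 8.545593 − (+1.297e+00/-3.050e+00) = 8.970903
iter 2: u=1.465126  f(a)=+1.031e-01  f'(a)=-2.583e+00  a ← 8.970903 − (+1.031e-01/-2.583e+00) = 9.010835
iter 3: u=1.458633  f(a)=+7.763e-04  f'(a)=-2.544e+00  a ← 9.010835 − (+7.763e-04/-2.544e+00) = 9.011140
iter 4: u=1.458583  f(a)=+4.471e-08  f'(a)=-2.544e+00  a ← 9.011140 − (+4.471e-08/-2.544e+00) = 9.011140
iter 5: u=1.458583  f(a)=+1.421e-14  f'(a)=-2.544e+00  a ← 9.011140 − (+1.421e-14/-2.544e+00) = 9.011140
converged: |Δa| < 1e-12 after 5 iterations
sag = a·(cosh(S/(2a)) − 1) = 9.011140·(cosh(1.458583) − 1) = 11.410040
T_max/T_min = cosh(S/(2a)) = 2.266215

a=9.011 sag=11.410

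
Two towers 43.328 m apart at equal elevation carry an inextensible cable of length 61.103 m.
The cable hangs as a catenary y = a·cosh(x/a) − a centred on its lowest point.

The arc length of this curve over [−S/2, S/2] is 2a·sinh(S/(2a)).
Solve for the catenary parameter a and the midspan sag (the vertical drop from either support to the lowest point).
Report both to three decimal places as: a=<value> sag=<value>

a=14.589 sag=19.267

seed: a₀ = √(S³/(24(L−S))) = √(43.328³/(24·17.775)) = 13.808374
iter 1: u=1.568903  f(a)=+2.320e+00  f'(a)=-3.267e+00  a ← 13.808374 − (+2.320e+00/-3.267e+00) = 14.518698
iter 2: u=1.492145  f(a)=+1.911e-01  f'(a)=-2.749e+00  a ← 14.518698 − (+1.911e-01/-2.749e+00) = 14.588204
iter 3: u=1.485035  f(a)=+1.552e-03  f'(a)=-2.704e+00  a ← 14.588204 − (+1.552e-03/-2.704e+00) = 14.588779
iter 4: u=1.484977  f(a)=+1.043e-07  f'(a)=-2.704e+00  a ← 14.588779 − (+1.043e-07/-2.704e+00) = 14.588779
iter 5: u=1.484977  f(a)=-7.105e-15  f'(a)=-2.704e+00  a ← 14.588779 − (-7.105e-15/-2.704e+00) = 14.588779
converged: |Δa| < 1e-12 after 5 iterations
sag = a·(cosh(S/(2a)) − 1) = 14.588779·(cosh(1.484977) − 1) = 19.267190
T_max/T_min = cosh(S/(2a)) = 2.320686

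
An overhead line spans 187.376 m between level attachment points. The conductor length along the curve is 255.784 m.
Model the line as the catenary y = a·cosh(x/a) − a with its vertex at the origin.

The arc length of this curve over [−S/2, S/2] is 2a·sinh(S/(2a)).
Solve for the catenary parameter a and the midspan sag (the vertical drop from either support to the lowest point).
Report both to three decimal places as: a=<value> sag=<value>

a=66.512 sag=77.641

seed: a₀ = √(S³/(24(L−S))) = √(187.376³/(24·68.408)) = 63.301191
iter 1: u=1.480035  f(a)=+7.895e+00  f'(a)=-2.673e+00  a ← 63.301191 − (+7.895e+00/-2.673e+00) = 66.254499
iter 2: u=1.414062  f(a)=+5.862e-01  f'(a)=-2.290e+00  a ← 66.254499 − (+5.862e-01/-2.290e+00) = 66.510477
iter 3: u=1.408620  f(a)=+3.804e-03  f'(a)=-2.260e+00  a ← 66.510477 − (+3.804e-03/-2.260e+00) = 66.512160
iter 4: u=1.408585  f(a)=+1.624e-07  f'(a)=-2.260e+00  a ← 66.512160 − (+1.624e-07/-2.260e+00) = 66.512160
iter 5: u=1.408585  f(a)=-2.842e-14  f'(a)=-2.260e+00  a ← 66.512160 − (-2.842e-14/-2.260e+00) = 66.512160
converged: |Δa| < 1e-12 after 5 iterations
sag = a·(cosh(S/(2a)) − 1) = 66.512160·(cosh(1.408585) − 1) = 77.641339
T_max/T_min = cosh(S/(2a)) = 2.167325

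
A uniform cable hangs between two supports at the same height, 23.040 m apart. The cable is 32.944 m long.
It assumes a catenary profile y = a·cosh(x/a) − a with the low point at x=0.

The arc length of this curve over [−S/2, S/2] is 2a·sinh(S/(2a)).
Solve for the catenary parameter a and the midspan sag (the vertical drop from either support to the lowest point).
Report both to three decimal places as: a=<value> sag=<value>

seed: a₀ = √(S³/(24(L−S))) = √(23.040³/(24·9.904)) = 7.173197
iter 1: u=1.605978  f(a)=+1.359e+00  f'(a)=-3.542e+00  a ← 7.173197 − (+1.359e+00/-3.542e+00) = 7.556694
iter 2: u=1.524476  f(a)=+1.166e-01  f'(a)=-2.958e+00  a ← 7.556694 − (+1.166e-01/-2.958e+00) = 7.596090
iter 3: u=1.516570  f(a)=+1.036e-03  f'(a)=-2.906e+00  a ← 7.596090 − (+1.036e-03/-2.906e+00) = 7.596447
iter 4: u=1.516498  f(a)=+8.340e-08  f'(a)=-2.906e+00  a ← 7.596447 − (+8.340e-08/-2.906e+00) = 7.596447
iter 5: u=1.516498  f(a)=+0.000e+00  f'(a)=-2.906e+00  a ← 7.596447 − (+0.000e+00/-2.906e+00) = 7.596447
converged: |Δa| < 1e-12 after 5 iterations
sag = a·(cosh(S/(2a)) − 1) = 7.596447·(cosh(1.516498) − 1) = 10.542814
T_max/T_min = cosh(S/(2a)) = 2.387861

a=7.596 sag=10.543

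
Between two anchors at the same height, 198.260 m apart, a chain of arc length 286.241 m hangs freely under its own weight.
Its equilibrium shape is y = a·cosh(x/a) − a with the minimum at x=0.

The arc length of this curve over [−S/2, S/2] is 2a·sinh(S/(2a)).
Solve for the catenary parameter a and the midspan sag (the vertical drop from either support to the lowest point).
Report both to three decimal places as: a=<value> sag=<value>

seed: a₀ = √(S³/(24(L−S))) = √(198.260³/(24·87.981)) = 60.750882
iter 1: u=1.631746  f(a)=+1.248e+01  f'(a)=-3.745e+00  a ← 60.750882 − (+1.248e+01/-3.745e+00) = 64.084522
iter 2: u=1.546863  f(a)=+1.101e+00  f'(a)=-3.111e+00  a ← 64.084522 − (+1.101e+00/-3.111e+00) = 64.438526
iter 3: u=1.538365  f(a)=+1.040e-02  f'(a)=-3.052e+00  a ← 64.438526 − (+1.040e-02/-3.052e+00) = 64.441933
iter 4: u=1.538284  f(a)=+9.470e-07  f'(a)=-3.052e+00  a ← 64.441933 − (+9.470e-07/-3.052e+00) = 64.441934
iter 5: u=1.538284  f(a)=+0.000e+00  f'(a)=-3.052e+00  a ← 64.441934 − (+0.000e+00/-3.052e+00) = 64.441934
converged: |Δa| < 1e-12 after 5 iterations
sag = a·(cosh(S/(2a)) − 1) = 64.441934·(cosh(1.538284) − 1) = 92.517425
T_max/T_min = cosh(S/(2a)) = 2.435671

a=64.442 sag=92.517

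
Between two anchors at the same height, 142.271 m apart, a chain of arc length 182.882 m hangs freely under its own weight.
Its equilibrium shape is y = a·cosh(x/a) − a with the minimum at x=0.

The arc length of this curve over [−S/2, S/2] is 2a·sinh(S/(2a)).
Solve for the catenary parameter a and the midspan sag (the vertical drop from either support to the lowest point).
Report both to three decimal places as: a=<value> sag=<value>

a=56.545 sag=50.967

seed: a₀ = √(S³/(24(L−S))) = √(142.271³/(24·40.611)) = 54.355953
iter 1: u=1.308698  f(a)=+3.623e+00  f'(a)=-1.766e+00  a ← 54.355953 − (+3.623e+00/-1.766e+00) = 56.407052
iter 2: u=1.261110  f(a)=+2.152e-01  f'(a)=-1.562e+00  a ← 56.407052 − (+2.152e-01/-1.562e+00) = 56.544781
iter 3: u=1.258038  f(a)=+8.649e-04  f'(a)=-1.550e+00  a ← 56.544781 − (+8.649e-04/-1.550e+00) = 56.545339
iter 4: u=1.258026  f(a)=+1.410e-08  f'(a)=-1.550e+00  a ← 56.545339 − (+1.410e-08/-1.550e+00) = 56.545339
iter 5: u=1.258026  f(a)=+0.000e+00  f'(a)=-1.550e+00  a ← 56.545339 − (+0.000e+00/-1.550e+00) = 56.545339
converged: |Δa| < 1e-12 after 5 iterations
sag = a·(cosh(S/(2a)) − 1) = 56.545339·(cosh(1.258026) − 1) = 50.966669
T_max/T_min = cosh(S/(2a)) = 1.901342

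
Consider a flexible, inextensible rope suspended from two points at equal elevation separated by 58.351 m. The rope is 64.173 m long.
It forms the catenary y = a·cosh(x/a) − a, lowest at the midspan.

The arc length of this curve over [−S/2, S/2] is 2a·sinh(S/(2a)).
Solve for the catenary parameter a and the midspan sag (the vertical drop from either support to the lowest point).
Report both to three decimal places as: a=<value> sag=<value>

seed: a₀ = √(S³/(24(L−S))) = √(58.351³/(24·5.822)) = 37.707760
iter 1: u=0.773727  f(a)=+1.768e-01  f'(a)=-3.277e-01  a ← 37.707760 − (+1.768e-01/-3.277e-01) = 38.247224
iter 2: u=0.762814  f(a)=+3.865e-03  f'(a)=-3.135e-01  a ← 38.247224 − (+3.865e-03/-3.135e-01) = 38.259553
iter 3: u=0.762568  f(a)=+1.939e-06  f'(a)=-3.132e-01  a ← 38.259553 − (+1.939e-06/-3.132e-01) = 38.259559
iter 4: u=0.762568  f(a)=+4.832e-13  f'(a)=-3.132e-01  a ← 38.259559 − (+4.832e-13/-3.132e-01) = 38.259559
converged: |Δa| < 1e-12 after 4 iterations
sag = a·(cosh(S/(2a)) − 1) = 38.259559·(cosh(0.762568) − 1) = 11.673770
T_max/T_min = cosh(S/(2a)) = 1.305120

a=38.260 sag=11.674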